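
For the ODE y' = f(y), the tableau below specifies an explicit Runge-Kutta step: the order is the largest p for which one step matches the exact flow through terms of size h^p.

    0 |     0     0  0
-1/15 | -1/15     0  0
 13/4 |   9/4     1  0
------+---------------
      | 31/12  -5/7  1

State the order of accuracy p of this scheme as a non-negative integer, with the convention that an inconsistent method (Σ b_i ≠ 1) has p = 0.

b = (31/12, -5/7, 1)
c = (0, -1/15, 13/4)
Ac = (0, 0, -1/15)
Σ b_i: 31/12·1 + (-5/7)·1 + 1·1 = 241/84 ≠ 1 ⇒ order 0.

0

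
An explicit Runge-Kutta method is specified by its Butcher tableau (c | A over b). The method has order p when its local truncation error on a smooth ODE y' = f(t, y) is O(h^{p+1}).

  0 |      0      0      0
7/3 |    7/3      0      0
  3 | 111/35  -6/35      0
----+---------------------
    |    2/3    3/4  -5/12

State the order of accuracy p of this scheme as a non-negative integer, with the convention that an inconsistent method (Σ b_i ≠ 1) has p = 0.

b = (2/3, 3/4, -5/12)
c = (0, 7/3, 3)
Ac = (0, 0, -2/5)
Σ b_i: 2/3·1 + 3/4·1 + (-5/12)·1 = 1 ✓
b·c: 3/4·7/3 + (-5/12)·3 = 1/2 ✓
b·c²: 3/4·49/9 + (-5/12)·9 = 1/3 ✓
b·Ac: (-5/12)·(-2/5) = 1/6 ✓; 3 stages ⇒ order 3.

3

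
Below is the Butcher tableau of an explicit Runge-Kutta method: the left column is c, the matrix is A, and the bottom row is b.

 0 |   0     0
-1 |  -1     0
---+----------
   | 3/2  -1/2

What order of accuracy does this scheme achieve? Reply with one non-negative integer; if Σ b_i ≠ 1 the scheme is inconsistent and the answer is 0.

2

b = (3/2, -1/2)
c = (0, -1)
Σ b_i: 3/2·1 + (-1/2)·1 = 1 ✓
b·c: (-1/2)·(-1) = 1/2 ✓; 2 stages ⇒ order 2.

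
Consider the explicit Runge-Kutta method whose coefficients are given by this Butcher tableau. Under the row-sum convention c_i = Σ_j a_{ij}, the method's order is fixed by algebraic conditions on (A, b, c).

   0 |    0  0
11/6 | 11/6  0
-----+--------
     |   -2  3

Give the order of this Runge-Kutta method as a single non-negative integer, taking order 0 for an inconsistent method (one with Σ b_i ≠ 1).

1

b = (-2, 3)
c = (0, 11/6)
Σ b_i: (-2)·1 + 3·1 = 1 ✓
b·c: 3·11/6 = 11/2 ≠ 1/2 ⇒ order 1.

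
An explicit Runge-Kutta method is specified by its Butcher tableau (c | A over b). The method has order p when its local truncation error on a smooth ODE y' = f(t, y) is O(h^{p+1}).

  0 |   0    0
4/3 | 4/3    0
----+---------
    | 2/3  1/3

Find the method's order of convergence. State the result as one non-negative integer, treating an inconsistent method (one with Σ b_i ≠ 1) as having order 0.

1

b = (2/3, 1/3)
c = (0, 4/3)
Σ b_i: 2/3·1 + 1/3·1 = 1 ✓
b·c: 1/3·4/3 = 4/9 ≠ 1/2 ⇒ order 1.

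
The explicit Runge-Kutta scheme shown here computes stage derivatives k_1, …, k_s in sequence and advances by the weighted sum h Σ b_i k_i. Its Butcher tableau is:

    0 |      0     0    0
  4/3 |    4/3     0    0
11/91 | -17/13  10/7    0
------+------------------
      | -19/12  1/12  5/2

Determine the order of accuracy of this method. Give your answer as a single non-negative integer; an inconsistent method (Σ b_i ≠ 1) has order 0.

b = (-19/12, 1/12, 5/2)
c = (0, 4/3, 11/91)
Ac = (0, 0, 40/21)
Σ b_i: (-19/12)·1 + 1/12·1 + 5/2·1 = 1 ✓
b·c: 1/12·4/3 + 5/2·11/91 = 677/1638 ≠ 1/2 ⇒ order 1.

1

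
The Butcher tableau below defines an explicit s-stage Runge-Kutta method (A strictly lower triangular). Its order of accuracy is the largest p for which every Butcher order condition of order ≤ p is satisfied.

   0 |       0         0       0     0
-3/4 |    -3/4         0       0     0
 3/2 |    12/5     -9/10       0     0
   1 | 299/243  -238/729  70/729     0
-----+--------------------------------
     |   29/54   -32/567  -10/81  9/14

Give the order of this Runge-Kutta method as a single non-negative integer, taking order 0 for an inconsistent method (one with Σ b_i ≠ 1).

b = (29/54, -32/567, -10/81, 9/14)
c = (0, -3/4, 3/2, 1)
Ac = (0, 0, 27/40, 7/18)
Σ b_i: 29/54·1 + (-32/567)·1 + (-10/81)·1 + 9/14·1 = 1 ✓
b·c: (-32/567)·(-3/4) + (-10/81)·3/2 + 9/14·1 = 1/2 ✓
b·c²: (-32/567)·9/16 + (-10/81)·9/4 + 9/14·1 = 1/3 ✓
b·Ac: (-10/81)·27/40 + 9/14·7/18 = 1/6 ✓
b·c³: (-32/567)·(-27/64) + (-10/81)·27/8 + 9/14·1 = 1/4 ✓
b·(c∘Ac): (-10/81)·81/80 + 9/14·7/18 = 1/8 ✓
b·Ac²: (-10/81)·(-81/160) + 9/14·7/216 = 1/12 ✓
b·A²c: 9/14·7/108 = 1/24 ✓; 4 stages ⇒ order 4.

4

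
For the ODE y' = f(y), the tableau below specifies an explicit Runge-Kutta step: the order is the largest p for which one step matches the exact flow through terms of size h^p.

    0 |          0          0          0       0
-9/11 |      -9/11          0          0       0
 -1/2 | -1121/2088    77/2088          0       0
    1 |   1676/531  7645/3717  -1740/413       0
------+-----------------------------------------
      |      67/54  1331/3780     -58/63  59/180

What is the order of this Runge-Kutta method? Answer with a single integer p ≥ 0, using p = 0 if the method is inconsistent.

b = (67/54, 1331/3780, -58/63, 59/180)
c = (0, -9/11, -1/2, 1)
Ac = (0, 0, -7/232, 25/59)
Σ b_i: 67/54·1 + 1331/3780·1 + (-58/63)·1 + 59/180·1 = 1 ✓
b·c: 1331/3780·(-9/11) + (-58/63)·(-1/2) + 59/180·1 = 1/2 ✓
b·c²: 1331/3780·81/121 + (-58/63)·1/4 + 59/180·1 = 1/3 ✓
b·Ac: (-58/63)·(-7/232) + 59/180·25/59 = 1/6 ✓
b·c³: 1331/3780·(-729/1331) + (-58/63)·(-1/8) + 59/180·1 = 1/4 ✓
b·(c∘Ac): (-58/63)·7/464 + 59/180·25/59 = 1/8 ✓
b·Ac²: (-58/63)·63/2552 + 59/180·210/649 = 1/12 ✓
b·A²c: 59/180·15/118 = 1/24 ✓; 4 stages ⇒ order 4.

4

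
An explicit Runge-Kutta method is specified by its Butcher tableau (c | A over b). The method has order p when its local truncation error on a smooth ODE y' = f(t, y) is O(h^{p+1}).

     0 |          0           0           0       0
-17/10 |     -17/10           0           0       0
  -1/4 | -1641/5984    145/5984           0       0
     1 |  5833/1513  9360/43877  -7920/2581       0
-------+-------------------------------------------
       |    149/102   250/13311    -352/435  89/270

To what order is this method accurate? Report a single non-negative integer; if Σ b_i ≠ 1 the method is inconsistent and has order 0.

b = (149/102, 250/13311, -352/435, 89/270)
c = (0, -17/10, -1/4, 1)
Ac = (0, 0, -29/704, 36/89)
Σ b_i: 149/102·1 + 250/13311·1 + (-352/435)·1 + 89/270·1 = 1 ✓
b·c: 250/13311·(-17/10) + (-352/435)·(-1/4) + 89/270·1 = 1/2 ✓
b·c²: 250/13311·289/100 + (-352/435)·1/16 + 89/270·1 = 1/3 ✓
b·Ac: (-352/435)·(-29/704) + 89/270·36/89 = 1/6 ✓
b·c³: 250/13311·(-4913/1000) + (-352/435)·(-1/64) + 89/270·1 = 1/4 ✓
b·(c∘Ac): (-352/435)·29/2816 + 89/270·36/89 = 1/8 ✓
b·Ac²: (-352/435)·493/7040 + 89/270·189/445 = 1/12 ✓
b·A²c: 89/270·45/356 = 1/24 ✓; 4 stages ⇒ order 4.

4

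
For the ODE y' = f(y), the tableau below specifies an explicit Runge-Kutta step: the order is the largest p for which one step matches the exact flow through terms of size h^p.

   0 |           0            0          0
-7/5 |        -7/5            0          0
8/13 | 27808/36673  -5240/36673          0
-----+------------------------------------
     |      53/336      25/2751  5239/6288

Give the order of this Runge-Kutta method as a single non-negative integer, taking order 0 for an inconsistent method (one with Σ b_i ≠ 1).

b = (53/336, 25/2751, 5239/6288)
c = (0, -7/5, 8/13)
Ac = (0, 0, 1048/5239)
Σ b_i: 53/336·1 + 25/2751·1 + 5239/6288·1 = 1 ✓
b·c: 25/2751·(-7/5) + 5239/6288·8/13 = 1/2 ✓
b·c²: 25/2751·49/25 + 5239/6288·64/169 = 1/3 ✓
b·Ac: 5239/6288·1048/5239 = 1/6 ✓; 3 stages ⇒ order 3.

3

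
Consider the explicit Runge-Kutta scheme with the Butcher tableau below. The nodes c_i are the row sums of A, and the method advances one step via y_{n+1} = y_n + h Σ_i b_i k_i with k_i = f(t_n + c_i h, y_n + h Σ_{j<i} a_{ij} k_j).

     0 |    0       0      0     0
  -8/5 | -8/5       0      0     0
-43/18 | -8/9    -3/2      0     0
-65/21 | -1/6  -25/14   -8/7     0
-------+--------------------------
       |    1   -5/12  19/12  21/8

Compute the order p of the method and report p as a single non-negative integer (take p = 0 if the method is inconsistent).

0

b = (1, -5/12, 19/12, 21/8)
c = (0, -8/5, -43/18, -65/21)
Ac = (0, 0, 12/5, 352/63)
Σ b_i: 1·1 + (-5/12)·1 + 19/12·1 + 21/8·1 = 115/24 ≠ 1 ⇒ order 0.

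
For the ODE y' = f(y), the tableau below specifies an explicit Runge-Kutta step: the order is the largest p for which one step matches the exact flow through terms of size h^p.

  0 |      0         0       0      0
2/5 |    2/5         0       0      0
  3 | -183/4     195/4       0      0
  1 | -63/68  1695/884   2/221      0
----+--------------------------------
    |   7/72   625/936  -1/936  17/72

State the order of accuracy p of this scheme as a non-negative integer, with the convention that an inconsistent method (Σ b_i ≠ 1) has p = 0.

b = (7/72, 625/936, -1/936, 17/72)
c = (0, 2/5, 3, 1)
Ac = (0, 0, 39/2, 27/34)
Σ b_i: 7/72·1 + 625/936·1 + (-1/936)·1 + 17/72·1 = 1 ✓
b·c: 625/936·2/5 + (-1/936)·3 + 17/72·1 = 1/2 ✓
b·c²: 625/936·4/25 + (-1/936)·9 + 17/72·1 = 1/3 ✓
b·Ac: (-1/936)·39/2 + 17/72·27/34 = 1/6 ✓
b·c³: 625/936·8/125 + (-1/936)·27 + 17/72·1 = 1/4 ✓
b·(c∘Ac): (-1/936)·117/2 + 17/72·27/34 = 1/8 ✓
b·Ac²: (-1/936)·39/5 + 17/72·33/85 = 1/12 ✓
b·A²c: 17/72·3/17 = 1/24 ✓; 4 stages ⇒ order 4.

4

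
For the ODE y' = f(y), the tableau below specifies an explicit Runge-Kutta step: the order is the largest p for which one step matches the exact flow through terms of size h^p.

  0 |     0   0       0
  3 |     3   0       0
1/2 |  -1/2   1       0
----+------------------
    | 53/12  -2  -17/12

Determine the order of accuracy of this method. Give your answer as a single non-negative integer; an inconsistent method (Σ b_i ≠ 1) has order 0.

b = (53/12, -2, -17/12)
c = (0, 3, 1/2)
Ac = (0, 0, 3)
Σ b_i: 53/12·1 + (-2)·1 + (-17/12)·1 = 1 ✓
b·c: (-2)·3 + (-17/12)·1/2 = -161/24 ≠ 1/2 ⇒ order 1.

1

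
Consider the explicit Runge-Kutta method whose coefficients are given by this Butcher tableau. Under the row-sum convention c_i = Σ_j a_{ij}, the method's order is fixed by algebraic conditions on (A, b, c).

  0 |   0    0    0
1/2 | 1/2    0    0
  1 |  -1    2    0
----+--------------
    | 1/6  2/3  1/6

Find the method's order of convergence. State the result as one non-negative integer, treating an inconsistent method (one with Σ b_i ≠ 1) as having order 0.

3

b = (1/6, 2/3, 1/6)
c = (0, 1/2, 1)
Ac = (0, 0, 1)
Σ b_i: 1/6·1 + 2/3·1 + 1/6·1 = 1 ✓
b·c: 2/3·1/2 + 1/6·1 = 1/2 ✓
b·c²: 2/3·1/4 + 1/6·1 = 1/3 ✓
b·Ac: 1/6·1 = 1/6 ✓; 3 stages ⇒ order 3.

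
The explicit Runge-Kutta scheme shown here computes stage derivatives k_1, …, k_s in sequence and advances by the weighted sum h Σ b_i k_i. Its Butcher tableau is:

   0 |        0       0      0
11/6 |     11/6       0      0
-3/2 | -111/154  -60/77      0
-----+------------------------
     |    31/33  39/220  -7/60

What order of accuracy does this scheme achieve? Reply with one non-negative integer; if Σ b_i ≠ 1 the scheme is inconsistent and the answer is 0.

3

b = (31/33, 39/220, -7/60)
c = (0, 11/6, -3/2)
Ac = (0, 0, -10/7)
Σ b_i: 31/33·1 + 39/220·1 + (-7/60)·1 = 1 ✓
b·c: 39/220·11/6 + (-7/60)·(-3/2) = 1/2 ✓
b·c²: 39/220·121/36 + (-7/60)·9/4 = 1/3 ✓
b·Ac: (-7/60)·(-10/7) = 1/6 ✓; 3 stages ⇒ order 3.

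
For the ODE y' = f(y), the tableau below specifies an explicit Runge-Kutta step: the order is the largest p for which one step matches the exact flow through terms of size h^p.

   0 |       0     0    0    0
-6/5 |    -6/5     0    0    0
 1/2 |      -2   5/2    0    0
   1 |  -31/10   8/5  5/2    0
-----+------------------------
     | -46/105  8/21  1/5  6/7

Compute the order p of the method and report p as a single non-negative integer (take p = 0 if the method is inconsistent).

2

b = (-46/105, 8/21, 1/5, 6/7)
c = (0, -6/5, 1/2, 1)
Ac = (0, 0, -3, -67/100)
Σ b_i: (-46/105)·1 + 8/21·1 + 1/5·1 + 6/7·1 = 1 ✓
b·c: 8/21·(-6/5) + 1/5·1/2 + 6/7·1 = 1/2 ✓
b·c²: 8/21·36/25 + 1/5·1/4 + 6/7·1 = 1019/700 ≠ 1/3 ⇒ order 2.
b·Ac: 1/5·(-3) + 6/7·(-67/100) = -411/350 ≠ 1/6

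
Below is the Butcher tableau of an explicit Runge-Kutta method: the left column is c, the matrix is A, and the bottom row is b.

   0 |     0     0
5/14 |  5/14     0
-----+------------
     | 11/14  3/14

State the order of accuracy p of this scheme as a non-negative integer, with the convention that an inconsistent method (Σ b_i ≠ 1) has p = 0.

b = (11/14, 3/14)
c = (0, 5/14)
Σ b_i: 11/14·1 + 3/14·1 = 1 ✓
b·c: 3/14·5/14 = 15/196 ≠ 1/2 ⇒ order 1.

1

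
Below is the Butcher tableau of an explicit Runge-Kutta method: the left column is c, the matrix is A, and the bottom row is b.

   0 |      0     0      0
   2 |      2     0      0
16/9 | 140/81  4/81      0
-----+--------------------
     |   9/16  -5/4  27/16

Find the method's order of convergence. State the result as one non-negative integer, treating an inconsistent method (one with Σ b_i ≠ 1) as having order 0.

b = (9/16, -5/4, 27/16)
c = (0, 2, 16/9)
Ac = (0, 0, 8/81)
Σ b_i: 9/16·1 + (-5/4)·1 + 27/16·1 = 1 ✓
b·c: (-5/4)·2 + 27/16·16/9 = 1/2 ✓
b·c²: (-5/4)·4 + 27/16·256/81 = 1/3 ✓
b·Ac: 27/16·8/81 = 1/6 ✓; 3 stages ⇒ order 3.

3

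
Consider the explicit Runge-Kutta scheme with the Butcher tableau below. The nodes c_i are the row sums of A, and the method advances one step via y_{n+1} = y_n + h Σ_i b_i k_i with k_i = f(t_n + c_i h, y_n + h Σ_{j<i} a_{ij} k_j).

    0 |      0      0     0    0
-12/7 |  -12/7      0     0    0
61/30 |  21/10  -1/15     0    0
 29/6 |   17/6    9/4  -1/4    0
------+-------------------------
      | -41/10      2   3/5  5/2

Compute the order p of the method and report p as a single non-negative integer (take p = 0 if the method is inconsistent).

1

b = (-41/10, 2, 3/5, 5/2)
c = (0, -12/7, 61/30, 29/6)
Ac = (0, 0, 4/35, -3667/840)
Σ b_i: (-41/10)·1 + 2·1 + 3/5·1 + 5/2·1 = 1 ✓
b·c: 2·(-12/7) + 3/5·61/30 + 5/2·29/6 = 20737/2100 ≠ 1/2 ⇒ order 1.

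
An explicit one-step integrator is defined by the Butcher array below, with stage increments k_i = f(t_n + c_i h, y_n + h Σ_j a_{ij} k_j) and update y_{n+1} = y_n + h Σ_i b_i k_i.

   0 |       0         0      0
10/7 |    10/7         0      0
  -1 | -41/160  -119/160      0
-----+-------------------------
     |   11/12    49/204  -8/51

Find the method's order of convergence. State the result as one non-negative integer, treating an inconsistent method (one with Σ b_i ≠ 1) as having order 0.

3

b = (11/12, 49/204, -8/51)
c = (0, 10/7, -1)
Ac = (0, 0, -17/16)
Σ b_i: 11/12·1 + 49/204·1 + (-8/51)·1 = 1 ✓
b·c: 49/204·10/7 + (-8/51)·(-1) = 1/2 ✓
b·c²: 49/204·100/49 + (-8/51)·1 = 1/3 ✓
b·Ac: (-8/51)·(-17/16) = 1/6 ✓; 3 stages ⇒ order 3.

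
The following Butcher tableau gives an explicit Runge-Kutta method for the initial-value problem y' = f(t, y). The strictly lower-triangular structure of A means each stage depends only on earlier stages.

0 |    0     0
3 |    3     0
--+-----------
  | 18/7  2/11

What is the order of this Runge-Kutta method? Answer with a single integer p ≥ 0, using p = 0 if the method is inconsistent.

b = (18/7, 2/11)
c = (0, 3)
Σ b_i: 18/7·1 + 2/11·1 = 212/77 ≠ 1 ⇒ order 0.

0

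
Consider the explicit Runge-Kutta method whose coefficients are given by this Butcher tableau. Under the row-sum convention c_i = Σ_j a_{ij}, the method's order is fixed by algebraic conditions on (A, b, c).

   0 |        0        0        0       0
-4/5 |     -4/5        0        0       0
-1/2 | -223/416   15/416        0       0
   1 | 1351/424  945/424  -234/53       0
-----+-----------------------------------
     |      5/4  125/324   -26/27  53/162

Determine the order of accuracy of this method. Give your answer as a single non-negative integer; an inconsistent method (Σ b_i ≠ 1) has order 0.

b = (5/4, 125/324, -26/27, 53/162)
c = (0, -4/5, -1/2, 1)
Ac = (0, 0, -3/104, 45/106)
Σ b_i: 5/4·1 + 125/324·1 + (-26/27)·1 + 53/162·1 = 1 ✓
b·c: 125/324·(-4/5) + (-26/27)·(-1/2) + 53/162·1 = 1/2 ✓
b·c²: 125/324·16/25 + (-26/27)·1/4 + 53/162·1 = 1/3 ✓
b·Ac: (-26/27)·(-3/104) + 53/162·45/106 = 1/6 ✓
b·c³: 125/324·(-64/125) + (-26/27)·(-1/8) + 53/162·1 = 1/4 ✓
b·(c∘Ac): (-26/27)·3/208 + 53/162·45/106 = 1/8 ✓
b·Ac²: (-26/27)·3/130 + 53/162·171/530 = 1/12 ✓
b·A²c: 53/162·27/212 = 1/24 ✓; 4 stages ⇒ order 4.

4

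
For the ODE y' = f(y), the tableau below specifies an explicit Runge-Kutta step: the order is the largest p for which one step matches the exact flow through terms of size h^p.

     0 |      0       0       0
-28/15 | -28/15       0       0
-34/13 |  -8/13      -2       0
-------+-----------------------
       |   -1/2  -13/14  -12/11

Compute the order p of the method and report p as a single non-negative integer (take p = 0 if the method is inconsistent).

0

b = (-1/2, -13/14, -12/11)
c = (0, -28/15, -34/13)
Ac = (0, 0, 56/15)
Σ b_i: (-1/2)·1 + (-13/14)·1 + (-12/11)·1 = -194/77 ≠ 1 ⇒ order 0.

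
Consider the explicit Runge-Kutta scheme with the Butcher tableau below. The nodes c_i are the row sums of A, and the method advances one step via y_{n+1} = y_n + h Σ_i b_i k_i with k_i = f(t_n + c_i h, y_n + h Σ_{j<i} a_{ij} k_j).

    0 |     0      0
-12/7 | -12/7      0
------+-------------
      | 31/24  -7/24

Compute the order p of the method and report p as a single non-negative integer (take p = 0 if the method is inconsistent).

b = (31/24, -7/24)
c = (0, -12/7)
Σ b_i: 31/24·1 + (-7/24)·1 = 1 ✓
b·c: (-7/24)·(-12/7) = 1/2 ✓; 2 stages ⇒ order 2.

2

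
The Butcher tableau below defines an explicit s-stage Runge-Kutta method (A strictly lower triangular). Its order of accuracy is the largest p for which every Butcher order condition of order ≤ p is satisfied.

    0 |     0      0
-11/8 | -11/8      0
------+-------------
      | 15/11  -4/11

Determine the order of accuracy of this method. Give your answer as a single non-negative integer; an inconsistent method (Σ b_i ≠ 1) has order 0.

b = (15/11, -4/11)
c = (0, -11/8)
Σ b_i: 15/11·1 + (-4/11)·1 = 1 ✓
b·c: (-4/11)·(-11/8) = 1/2 ✓; 2 stages ⇒ order 2.

2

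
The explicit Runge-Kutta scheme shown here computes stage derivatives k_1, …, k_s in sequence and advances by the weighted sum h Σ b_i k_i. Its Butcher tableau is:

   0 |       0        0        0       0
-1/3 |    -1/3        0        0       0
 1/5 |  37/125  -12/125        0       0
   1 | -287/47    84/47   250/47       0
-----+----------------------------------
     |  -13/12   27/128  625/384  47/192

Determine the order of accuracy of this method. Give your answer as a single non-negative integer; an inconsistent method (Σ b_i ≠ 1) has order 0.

b = (-13/12, 27/128, 625/384, 47/192)
c = (0, -1/3, 1/5, 1)
Ac = (0, 0, 4/125, 22/47)
Σ b_i: (-13/12)·1 + 27/128·1 + 625/384·1 + 47/192·1 = 1 ✓
b·c: 27/128·(-1/3) + 625/384·1/5 + 47/192·1 = 1/2 ✓
b·c²: 27/128·1/9 + 625/384·1/25 + 47/192·1 = 1/3 ✓
b·Ac: 625/384·4/125 + 47/192·22/47 = 1/6 ✓
b·c³: 27/128·(-1/27) + 625/384·1/125 + 47/192·1 = 1/4 ✓
b·(c∘Ac): 625/384·4/625 + 47/192·22/47 = 1/8 ✓
b·Ac²: 625/384·(-4/375) + 47/192·58/141 = 1/12 ✓
b·A²c: 47/192·8/47 = 1/24 ✓; 4 stages ⇒ order 4.

4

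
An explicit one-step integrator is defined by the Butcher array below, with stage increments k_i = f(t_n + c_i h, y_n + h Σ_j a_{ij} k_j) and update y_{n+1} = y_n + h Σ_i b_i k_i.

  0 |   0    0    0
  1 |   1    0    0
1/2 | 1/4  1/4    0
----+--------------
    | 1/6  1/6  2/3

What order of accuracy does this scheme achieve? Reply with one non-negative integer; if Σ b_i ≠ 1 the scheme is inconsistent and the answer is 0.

b = (1/6, 1/6, 2/3)
c = (0, 1, 1/2)
Ac = (0, 0, 1/4)
Σ b_i: 1/6·1 + 1/6·1 + 2/3·1 = 1 ✓
b·c: 1/6·1 + 2/3·1/2 = 1/2 ✓
b·c²: 1/6·1 + 2/3·1/4 = 1/3 ✓
b·Ac: 2/3·1/4 = 1/6 ✓; 3 stages ⇒ order 3.

3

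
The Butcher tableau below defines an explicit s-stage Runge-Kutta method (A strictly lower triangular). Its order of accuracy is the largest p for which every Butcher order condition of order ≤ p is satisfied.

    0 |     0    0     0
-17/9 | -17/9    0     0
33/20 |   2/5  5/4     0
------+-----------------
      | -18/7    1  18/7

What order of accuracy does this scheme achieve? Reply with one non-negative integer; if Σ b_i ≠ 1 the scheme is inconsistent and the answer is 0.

b = (-18/7, 1, 18/7)
c = (0, -17/9, 33/20)
Ac = (0, 0, -85/36)
Σ b_i: (-18/7)·1 + 1·1 + 18/7·1 = 1 ✓
b·c: 1·(-17/9) + 18/7·33/20 = 1483/630 ≠ 1/2 ⇒ order 1.

1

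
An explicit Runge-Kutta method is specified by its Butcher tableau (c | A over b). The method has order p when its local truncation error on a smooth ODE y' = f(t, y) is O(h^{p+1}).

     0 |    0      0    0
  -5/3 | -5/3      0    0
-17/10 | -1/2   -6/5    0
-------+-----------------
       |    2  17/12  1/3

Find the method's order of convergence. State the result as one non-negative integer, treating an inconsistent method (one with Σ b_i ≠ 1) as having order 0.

b = (2, 17/12, 1/3)
c = (0, -5/3, -17/10)
Ac = (0, 0, 2)
Σ b_i: 2·1 + 17/12·1 + 1/3·1 = 15/4 ≠ 1 ⇒ order 0.

0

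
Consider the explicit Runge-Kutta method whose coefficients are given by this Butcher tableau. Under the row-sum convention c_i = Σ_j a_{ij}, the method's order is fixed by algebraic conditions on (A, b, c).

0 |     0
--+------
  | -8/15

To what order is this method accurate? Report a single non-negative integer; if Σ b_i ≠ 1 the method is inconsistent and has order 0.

0

b = (-8/15)
c = (0)
Σ b_i: (-8/15)·1 = -8/15 ≠ 1 ⇒ order 0.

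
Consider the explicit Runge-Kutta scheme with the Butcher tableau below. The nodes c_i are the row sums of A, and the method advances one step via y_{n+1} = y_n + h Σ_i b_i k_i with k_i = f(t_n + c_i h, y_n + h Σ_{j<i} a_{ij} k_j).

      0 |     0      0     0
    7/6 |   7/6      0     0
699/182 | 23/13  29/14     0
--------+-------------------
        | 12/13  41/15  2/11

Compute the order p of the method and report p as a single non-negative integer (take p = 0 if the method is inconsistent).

0

b = (12/13, 41/15, 2/11)
c = (0, 7/6, 699/182)
Ac = (0, 0, 29/12)
Σ b_i: 12/13·1 + 41/15·1 + 2/11·1 = 8233/2145 ≠ 1 ⇒ order 0.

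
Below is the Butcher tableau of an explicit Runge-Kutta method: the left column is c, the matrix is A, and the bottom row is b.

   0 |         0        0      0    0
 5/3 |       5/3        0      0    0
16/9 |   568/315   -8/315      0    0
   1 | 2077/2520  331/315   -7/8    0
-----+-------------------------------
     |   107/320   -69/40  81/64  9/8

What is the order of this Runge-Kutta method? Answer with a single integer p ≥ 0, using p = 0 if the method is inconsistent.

4

b = (107/320, -69/40, 81/64, 9/8)
c = (0, 5/3, 16/9, 1)
Ac = (0, 0, -8/189, 37/189)
Σ b_i: 107/320·1 + (-69/40)·1 + 81/64·1 + 9/8·1 = 1 ✓
b·c: (-69/40)·5/3 + 81/64·16/9 + 9/8·1 = 1/2 ✓
b·c²: (-69/40)·25/9 + 81/64·256/81 + 9/8·1 = 1/3 ✓
b·Ac: 81/64·(-8/189) + 9/8·37/189 = 1/6 ✓
b·c³: (-69/40)·125/27 + 81/64·4096/729 + 9/8·1 = 1/4 ✓
b·(c∘Ac): 81/64·(-128/1701) + 9/8·37/189 = 1/8 ✓
b·Ac²: 81/64·(-40/567) + 9/8·29/189 = 1/12 ✓
b·A²c: 9/8·1/27 = 1/24 ✓; 4 stages ⇒ order 4.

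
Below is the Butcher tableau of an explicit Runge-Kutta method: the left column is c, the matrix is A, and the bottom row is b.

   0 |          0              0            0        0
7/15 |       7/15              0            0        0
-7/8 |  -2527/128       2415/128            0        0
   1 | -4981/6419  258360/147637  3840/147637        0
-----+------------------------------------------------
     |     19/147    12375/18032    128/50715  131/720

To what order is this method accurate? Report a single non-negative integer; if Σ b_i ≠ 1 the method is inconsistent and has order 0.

4

b = (19/147, 12375/18032, 128/50715, 131/720)
c = (0, 7/15, -7/8, 1)
Ac = (0, 0, 1127/128, 104/131)
Σ b_i: 19/147·1 + 12375/18032·1 + 128/50715·1 + 131/720·1 = 1 ✓
b·c: 12375/18032·7/15 + 128/50715·(-7/8) + 131/720·1 = 1/2 ✓
b·c²: 12375/18032·49/225 + 128/50715·49/64 + 131/720·1 = 1/3 ✓
b·Ac: 128/50715·1127/128 + 131/720·104/131 = 1/6 ✓
b·c³: 12375/18032·343/3375 + 128/50715·(-343/512) + 131/720·1 = 1/4 ✓
b·(c∘Ac): 128/50715·(-7889/1024) + 131/720·104/131 = 1/8 ✓
b·Ac²: 128/50715·7889/1920 + 131/720·788/1965 = 1/12 ✓
b·A²c: 131/720·30/131 = 1/24 ✓; 4 stages ⇒ order 4.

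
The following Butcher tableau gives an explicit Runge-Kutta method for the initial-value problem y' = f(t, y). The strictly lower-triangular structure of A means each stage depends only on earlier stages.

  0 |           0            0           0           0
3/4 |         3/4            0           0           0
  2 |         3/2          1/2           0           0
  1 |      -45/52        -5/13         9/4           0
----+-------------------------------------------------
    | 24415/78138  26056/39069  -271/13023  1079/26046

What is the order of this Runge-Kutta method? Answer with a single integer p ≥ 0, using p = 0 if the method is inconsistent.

3

b = (24415/78138, 26056/39069, -271/13023, 1079/26046)
c = (0, 3/4, 2, 1)
Ac = (0, 0, 3/8, 219/52)
Σ b_i: 24415/78138·1 + 26056/39069·1 + (-271/13023)·1 + 1079/26046·1 = 1 ✓
b·c: 26056/39069·3/4 + (-271/13023)·2 + 1079/26046·1 = 1/2 ✓
b·c²: 26056/39069·9/16 + (-271/13023)·4 + 1079/26046·1 = 1/3 ✓
b·Ac: (-271/13023)·3/8 + 1079/26046·219/52 = 1/6 ✓
b·c³: 26056/39069·27/64 + (-271/13023)·8 + 1079/26046·1 = 16285/104184 ≠ 1/4 ⇒ order 3.
b·(c∘Ac): (-271/13023)·3/4 + 1079/26046·219/52 = 1839/11576 ≠ 1/8
b·Ac²: (-271/13023)·9/32 + 1079/26046·1827/208 = 8289/23152 ≠ 1/12
b·A²c: 1079/26046·27/32 = 3237/92608 ≠ 1/24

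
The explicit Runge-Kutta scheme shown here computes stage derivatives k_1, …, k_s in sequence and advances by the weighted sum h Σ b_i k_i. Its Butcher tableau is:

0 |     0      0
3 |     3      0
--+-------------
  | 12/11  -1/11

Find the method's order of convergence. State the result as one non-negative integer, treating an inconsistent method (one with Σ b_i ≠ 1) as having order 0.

1

b = (12/11, -1/11)
c = (0, 3)
Σ b_i: 12/11·1 + (-1/11)·1 = 1 ✓
b·c: (-1/11)·3 = -3/11 ≠ 1/2 ⇒ order 1.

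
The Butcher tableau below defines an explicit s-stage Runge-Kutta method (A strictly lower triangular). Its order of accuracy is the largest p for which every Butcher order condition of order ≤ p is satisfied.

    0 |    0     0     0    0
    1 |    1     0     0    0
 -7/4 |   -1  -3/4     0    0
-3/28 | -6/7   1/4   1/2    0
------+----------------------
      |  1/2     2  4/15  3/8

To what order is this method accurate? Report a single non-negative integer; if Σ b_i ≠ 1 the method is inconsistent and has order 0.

0

b = (1/2, 2, 4/15, 3/8)
c = (0, 1, -7/4, -3/28)
Ac = (0, 0, -3/4, -5/8)
Σ b_i: 1/2·1 + 2·1 + 4/15·1 + 3/8·1 = 377/120 ≠ 1 ⇒ order 0.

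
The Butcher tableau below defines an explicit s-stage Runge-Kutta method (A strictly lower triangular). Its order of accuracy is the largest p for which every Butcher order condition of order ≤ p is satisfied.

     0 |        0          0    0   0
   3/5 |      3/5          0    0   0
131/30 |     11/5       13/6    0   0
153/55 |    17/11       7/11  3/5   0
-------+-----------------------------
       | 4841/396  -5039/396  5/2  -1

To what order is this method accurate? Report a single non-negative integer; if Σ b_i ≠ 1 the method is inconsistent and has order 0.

b = (4841/396, -5039/396, 5/2, -1)
c = (0, 3/5, 131/30, 153/55)
Ac = (0, 0, 13/10, 1651/550)
Σ b_i: 4841/396·1 + (-5039/396)·1 + 5/2·1 + (-1)·1 = 1 ✓
b·c: (-5039/396)·3/5 + 5/2·131/30 + (-1)·153/55 = 1/2 ✓
b·c²: (-5039/396)·9/25 + 5/2·17161/900 + (-1)·23409/3025 = 1539847/43560 ≠ 1/3 ⇒ order 2.
b·Ac: 5/2·13/10 + (-1)·1651/550 = 273/1100 ≠ 1/6

2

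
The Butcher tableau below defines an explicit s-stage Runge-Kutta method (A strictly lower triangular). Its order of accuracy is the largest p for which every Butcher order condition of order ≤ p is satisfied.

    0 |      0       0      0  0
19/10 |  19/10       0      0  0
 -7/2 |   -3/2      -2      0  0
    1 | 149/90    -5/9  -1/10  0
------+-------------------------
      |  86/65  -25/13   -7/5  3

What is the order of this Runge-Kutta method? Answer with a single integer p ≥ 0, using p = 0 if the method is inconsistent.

b = (86/65, -25/13, -7/5, 3)
c = (0, 19/10, -7/2, 1)
Ac = (0, 0, -19/5, -127/180)
Σ b_i: 86/65·1 + (-25/13)·1 + (-7/5)·1 + 3·1 = 1 ✓
b·c: (-25/13)·19/10 + (-7/5)·(-7/2) + 3·1 = 276/65 ≠ 1/2 ⇒ order 1.

1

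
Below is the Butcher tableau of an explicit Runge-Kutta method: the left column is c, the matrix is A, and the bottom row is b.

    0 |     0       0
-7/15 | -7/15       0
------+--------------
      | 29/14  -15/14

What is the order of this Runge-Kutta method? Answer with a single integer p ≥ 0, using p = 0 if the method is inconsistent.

b = (29/14, -15/14)
c = (0, -7/15)
Σ b_i: 29/14·1 + (-15/14)·1 = 1 ✓
b·c: (-15/14)·(-7/15) = 1/2 ✓; 2 stages ⇒ order 2.

2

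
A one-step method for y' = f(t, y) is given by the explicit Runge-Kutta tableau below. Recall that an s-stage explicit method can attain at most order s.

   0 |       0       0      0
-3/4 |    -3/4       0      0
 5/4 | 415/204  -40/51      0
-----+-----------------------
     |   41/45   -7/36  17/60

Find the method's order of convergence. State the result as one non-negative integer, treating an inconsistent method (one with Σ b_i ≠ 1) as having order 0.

b = (41/45, -7/36, 17/60)
c = (0, -3/4, 5/4)
Ac = (0, 0, 10/17)
Σ b_i: 41/45·1 + (-7/36)·1 + 17/60·1 = 1 ✓
b·c: (-7/36)·(-3/4) + 17/60·5/4 = 1/2 ✓
b·c²: (-7/36)·9/16 + 17/60·25/16 = 1/3 ✓
b·Ac: 17/60·10/17 = 1/6 ✓; 3 stages ⇒ order 3.

3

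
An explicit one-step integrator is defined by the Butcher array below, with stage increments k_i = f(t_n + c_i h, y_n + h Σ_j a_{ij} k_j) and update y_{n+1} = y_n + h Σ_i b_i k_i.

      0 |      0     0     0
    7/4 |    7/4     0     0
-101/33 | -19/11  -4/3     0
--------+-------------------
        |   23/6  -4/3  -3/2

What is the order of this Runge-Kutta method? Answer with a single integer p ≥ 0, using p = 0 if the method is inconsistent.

b = (23/6, -4/3, -3/2)
c = (0, 7/4, -101/33)
Ac = (0, 0, -7/3)
Σ b_i: 23/6·1 + (-4/3)·1 + (-3/2)·1 = 1 ✓
b·c: (-4/3)·7/4 + (-3/2)·(-101/33) = 149/66 ≠ 1/2 ⇒ order 1.

1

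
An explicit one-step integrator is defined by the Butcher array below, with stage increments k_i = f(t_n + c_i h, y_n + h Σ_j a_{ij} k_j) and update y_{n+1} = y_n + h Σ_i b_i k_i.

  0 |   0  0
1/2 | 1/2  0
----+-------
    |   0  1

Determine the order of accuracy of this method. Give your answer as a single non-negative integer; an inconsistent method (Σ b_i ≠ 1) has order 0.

2

b = (0, 1)
c = (0, 1/2)
Σ b_i: 1·1 = 1 ✓
b·c: 1·1/2 = 1/2 ✓; 2 stages ⇒ order 2.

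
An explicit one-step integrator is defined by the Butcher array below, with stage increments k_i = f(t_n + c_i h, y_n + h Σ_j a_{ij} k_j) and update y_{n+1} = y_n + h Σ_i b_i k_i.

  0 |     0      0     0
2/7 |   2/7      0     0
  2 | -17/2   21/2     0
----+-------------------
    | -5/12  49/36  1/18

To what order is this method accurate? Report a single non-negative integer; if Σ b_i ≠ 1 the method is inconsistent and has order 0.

b = (-5/12, 49/36, 1/18)
c = (0, 2/7, 2)
Ac = (0, 0, 3)
Σ b_i: (-5/12)·1 + 49/36·1 + 1/18·1 = 1 ✓
b·c: 49/36·2/7 + 1/18·2 = 1/2 ✓
b·c²: 49/36·4/49 + 1/18·4 = 1/3 ✓
b·Ac: 1/18·3 = 1/6 ✓; 3 stages ⇒ order 3.

3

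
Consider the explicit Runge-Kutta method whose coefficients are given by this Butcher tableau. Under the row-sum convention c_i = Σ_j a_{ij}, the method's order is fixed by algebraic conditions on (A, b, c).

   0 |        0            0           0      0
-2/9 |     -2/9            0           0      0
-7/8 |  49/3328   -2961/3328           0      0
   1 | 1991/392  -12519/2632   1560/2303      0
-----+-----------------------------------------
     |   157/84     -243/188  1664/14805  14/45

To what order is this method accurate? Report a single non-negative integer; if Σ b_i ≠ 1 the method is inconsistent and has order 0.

4

b = (157/84, -243/188, 1664/14805, 14/45)
c = (0, -2/9, -7/8, 1)
Ac = (0, 0, 329/1664, 13/28)
Σ b_i: 157/84·1 + (-243/188)·1 + 1664/14805·1 + 14/45·1 = 1 ✓
b·c: (-243/188)·(-2/9) + 1664/14805·(-7/8) + 14/45·1 = 1/2 ✓
b·c²: (-243/188)·4/81 + 1664/14805·49/64 + 14/45·1 = 1/3 ✓
b·Ac: 1664/14805·329/1664 + 14/45·13/28 = 1/6 ✓
b·c³: (-243/188)·(-8/729) + 1664/14805·(-343/512) + 14/45·1 = 1/4 ✓
b·(c∘Ac): 1664/14805·(-2303/13312) + 14/45·13/28 = 1/8 ✓
b·Ac²: 1664/14805·(-329/7488) + 14/45·143/504 = 1/12 ✓
b·A²c: 14/45·15/112 = 1/24 ✓; 4 stages ⇒ order 4.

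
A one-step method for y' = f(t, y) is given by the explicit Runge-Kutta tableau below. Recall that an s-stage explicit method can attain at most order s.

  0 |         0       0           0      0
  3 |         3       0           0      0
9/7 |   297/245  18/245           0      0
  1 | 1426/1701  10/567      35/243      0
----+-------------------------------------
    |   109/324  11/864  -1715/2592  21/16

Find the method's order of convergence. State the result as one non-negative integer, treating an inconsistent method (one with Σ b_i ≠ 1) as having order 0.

b = (109/324, 11/864, -1715/2592, 21/16)
c = (0, 3, 9/7, 1)
Ac = (0, 0, 54/245, 5/21)
Σ b_i: 109/324·1 + 11/864·1 + (-1715/2592)·1 + 21/16·1 = 1 ✓
b·c: 11/864·3 + (-1715/2592)·9/7 + 21/16·1 = 1/2 ✓
b·c²: 11/864·9 + (-1715/2592)·81/49 + 21/16·1 = 1/3 ✓
b·Ac: (-1715/2592)·54/245 + 21/16·5/21 = 1/6 ✓
b·c³: 11/864·27 + (-1715/2592)·729/343 + 21/16·1 = 1/4 ✓
b·(c∘Ac): (-1715/2592)·486/1715 + 21/16·5/21 = 1/8 ✓
b·Ac²: (-1715/2592)·162/245 + 21/16·25/63 = 1/12 ✓
b·A²c: 21/16·2/63 = 1/24 ✓; 4 stages ⇒ order 4.

4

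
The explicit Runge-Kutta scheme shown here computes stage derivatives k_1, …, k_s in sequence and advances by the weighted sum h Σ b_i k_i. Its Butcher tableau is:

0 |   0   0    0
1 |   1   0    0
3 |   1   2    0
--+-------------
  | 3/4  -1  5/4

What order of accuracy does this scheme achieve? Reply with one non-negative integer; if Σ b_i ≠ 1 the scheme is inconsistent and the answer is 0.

b = (3/4, -1, 5/4)
c = (0, 1, 3)
Ac = (0, 0, 2)
Σ b_i: 3/4·1 + (-1)·1 + 5/4·1 = 1 ✓
b·c: (-1)·1 + 5/4·3 = 11/4 ≠ 1/2 ⇒ order 1.

1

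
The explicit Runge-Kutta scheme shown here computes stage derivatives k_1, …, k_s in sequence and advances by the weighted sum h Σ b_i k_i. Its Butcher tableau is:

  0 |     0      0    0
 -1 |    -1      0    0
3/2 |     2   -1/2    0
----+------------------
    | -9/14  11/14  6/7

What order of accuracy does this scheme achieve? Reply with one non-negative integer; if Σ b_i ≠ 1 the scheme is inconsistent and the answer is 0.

b = (-9/14, 11/14, 6/7)
c = (0, -1, 3/2)
Ac = (0, 0, 1/2)
Σ b_i: (-9/14)·1 + 11/14·1 + 6/7·1 = 1 ✓
b·c: 11/14·(-1) + 6/7·3/2 = 1/2 ✓
b·c²: 11/14·1 + 6/7·9/4 = 19/7 ≠ 1/3 ⇒ order 2.
b·Ac: 6/7·1/2 = 3/7 ≠ 1/6

2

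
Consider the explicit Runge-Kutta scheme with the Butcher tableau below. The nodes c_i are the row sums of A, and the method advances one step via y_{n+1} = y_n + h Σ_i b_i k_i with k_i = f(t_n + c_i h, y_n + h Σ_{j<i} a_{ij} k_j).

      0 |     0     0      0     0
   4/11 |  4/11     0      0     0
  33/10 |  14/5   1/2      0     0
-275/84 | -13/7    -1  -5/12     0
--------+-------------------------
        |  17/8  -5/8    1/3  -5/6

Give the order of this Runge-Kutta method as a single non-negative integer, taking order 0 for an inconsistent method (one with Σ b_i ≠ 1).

b = (17/8, -5/8, 1/3, -5/6)
c = (0, 4/11, 33/10, -275/84)
Ac = (0, 0, 2/11, -153/88)
Σ b_i: 17/8·1 + (-5/8)·1 + 1/3·1 + (-5/6)·1 = 1 ✓
b·c: (-5/8)·4/11 + 1/3·33/10 + (-5/6)·(-275/84) = 99817/27720 ≠ 1/2 ⇒ order 1.

1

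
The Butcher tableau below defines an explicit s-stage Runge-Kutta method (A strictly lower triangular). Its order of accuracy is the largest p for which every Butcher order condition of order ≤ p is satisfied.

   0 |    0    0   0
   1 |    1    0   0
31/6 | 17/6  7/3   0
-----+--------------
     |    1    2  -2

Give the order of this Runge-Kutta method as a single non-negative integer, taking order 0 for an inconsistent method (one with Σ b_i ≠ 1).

1

b = (1, 2, -2)
c = (0, 1, 31/6)
Ac = (0, 0, 7/3)
Σ b_i: 1·1 + 2·1 + (-2)·1 = 1 ✓
b·c: 2·1 + (-2)·31/6 = -25/3 ≠ 1/2 ⇒ order 1.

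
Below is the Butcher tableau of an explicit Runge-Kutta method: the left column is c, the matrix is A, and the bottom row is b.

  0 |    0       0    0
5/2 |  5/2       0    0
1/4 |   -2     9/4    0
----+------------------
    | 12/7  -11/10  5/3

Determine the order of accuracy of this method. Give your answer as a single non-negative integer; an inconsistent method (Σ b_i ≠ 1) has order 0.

b = (12/7, -11/10, 5/3)
c = (0, 5/2, 1/4)
Ac = (0, 0, 45/8)
Σ b_i: 12/7·1 + (-11/10)·1 + 5/3·1 = 479/210 ≠ 1 ⇒ order 0.

0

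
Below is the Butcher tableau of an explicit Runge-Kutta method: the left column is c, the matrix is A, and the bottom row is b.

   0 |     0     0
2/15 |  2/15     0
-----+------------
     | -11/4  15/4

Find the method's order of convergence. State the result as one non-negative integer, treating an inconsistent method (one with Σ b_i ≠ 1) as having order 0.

2

b = (-11/4, 15/4)
c = (0, 2/15)
Σ b_i: (-11/4)·1 + 15/4·1 = 1 ✓
b·c: 15/4·2/15 = 1/2 ✓; 2 stages ⇒ order 2.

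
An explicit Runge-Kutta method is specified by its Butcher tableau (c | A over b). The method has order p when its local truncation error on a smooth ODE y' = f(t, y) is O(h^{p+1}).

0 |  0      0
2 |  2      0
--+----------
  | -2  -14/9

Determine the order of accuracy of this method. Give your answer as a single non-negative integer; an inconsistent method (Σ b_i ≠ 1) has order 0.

0

b = (-2, -14/9)
c = (0, 2)
Σ b_i: (-2)·1 + (-14/9)·1 = -32/9 ≠ 1 ⇒ order 0.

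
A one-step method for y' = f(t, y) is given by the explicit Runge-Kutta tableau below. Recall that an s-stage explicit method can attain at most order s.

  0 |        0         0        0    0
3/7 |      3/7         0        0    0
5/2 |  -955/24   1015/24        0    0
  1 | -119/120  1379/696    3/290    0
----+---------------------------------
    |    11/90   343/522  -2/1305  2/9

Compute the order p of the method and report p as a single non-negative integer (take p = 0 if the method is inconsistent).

4

b = (11/90, 343/522, -2/1305, 2/9)
c = (0, 3/7, 5/2, 1)
Ac = (0, 0, 145/8, 7/8)
Σ b_i: 11/90·1 + 343/522·1 + (-2/1305)·1 + 2/9·1 = 1 ✓
b·c: 343/522·3/7 + (-2/1305)·5/2 + 2/9·1 = 1/2 ✓
b·c²: 343/522·9/49 + (-2/1305)·25/4 + 2/9·1 = 1/3 ✓
b·Ac: (-2/1305)·145/8 + 2/9·7/8 = 1/6 ✓
b·c³: 343/522·27/343 + (-2/1305)·125/8 + 2/9·1 = 1/4 ✓
b·(c∘Ac): (-2/1305)·725/16 + 2/9·7/8 = 1/8 ✓
b·Ac²: (-2/1305)·435/56 + 2/9·3/7 = 1/12 ✓
b·A²c: 2/9·3/16 = 1/24 ✓; 4 stages ⇒ order 4.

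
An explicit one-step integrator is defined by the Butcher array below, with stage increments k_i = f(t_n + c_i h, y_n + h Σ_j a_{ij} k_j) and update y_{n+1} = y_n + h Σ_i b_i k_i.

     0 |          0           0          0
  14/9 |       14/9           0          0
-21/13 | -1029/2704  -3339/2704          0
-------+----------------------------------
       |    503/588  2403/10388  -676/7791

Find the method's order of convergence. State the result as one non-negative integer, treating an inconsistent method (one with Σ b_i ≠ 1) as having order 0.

b = (503/588, 2403/10388, -676/7791)
c = (0, 14/9, -21/13)
Ac = (0, 0, -2597/1352)
Σ b_i: 503/588·1 + 2403/10388·1 + (-676/7791)·1 = 1 ✓
b·c: 2403/10388·14/9 + (-676/7791)·(-21/13) = 1/2 ✓
b·c²: 2403/10388·196/81 + (-676/7791)·441/169 = 1/3 ✓
b·Ac: (-676/7791)·(-2597/1352) = 1/6 ✓; 3 stages ⇒ order 3.

3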